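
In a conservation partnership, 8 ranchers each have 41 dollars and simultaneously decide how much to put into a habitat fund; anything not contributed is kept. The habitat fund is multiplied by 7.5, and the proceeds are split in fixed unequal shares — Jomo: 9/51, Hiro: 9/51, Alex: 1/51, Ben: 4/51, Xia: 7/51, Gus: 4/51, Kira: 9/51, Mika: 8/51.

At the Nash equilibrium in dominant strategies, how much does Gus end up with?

161.59 dollars

Player j's private return per contributed unit is 7.5 × (j's share). Contributing is weakly dominant for j when that share is at least 1/7.5 = 0.1333, and contributing 0 is dominant otherwise.
Jomo, Hiro, Xia, Kira and Mika are above the threshold, contributing 41 each; the remaining 3 contribute 0. Total contributed: 205.
Gus keeps 41 and receives 7.5 × 205 × 4/51 = 120.59 from the habitat fund, for a payoff of 161.59.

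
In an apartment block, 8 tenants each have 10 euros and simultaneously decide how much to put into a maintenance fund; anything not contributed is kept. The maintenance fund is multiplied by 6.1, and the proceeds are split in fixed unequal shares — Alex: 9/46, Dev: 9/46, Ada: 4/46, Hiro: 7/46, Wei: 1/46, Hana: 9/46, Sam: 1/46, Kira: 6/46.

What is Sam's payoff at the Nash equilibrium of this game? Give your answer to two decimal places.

A player with share s gets back 6.1·s per unit contributed, so full contribution is dominant for anyone with s > 1/6.1 = 0.1639 and zero contribution is dominant for anyone below.
The shares above 0.1639 belong to Alex, Dev and Hana, contributing 10 each; the remaining 5 contribute 0. Total contributed: 30.
Sam keeps 10 and receives 6.1 × 30 × 1/46 = 3.98 from the maintenance fund, for a payoff of 13.98.

13.98 euros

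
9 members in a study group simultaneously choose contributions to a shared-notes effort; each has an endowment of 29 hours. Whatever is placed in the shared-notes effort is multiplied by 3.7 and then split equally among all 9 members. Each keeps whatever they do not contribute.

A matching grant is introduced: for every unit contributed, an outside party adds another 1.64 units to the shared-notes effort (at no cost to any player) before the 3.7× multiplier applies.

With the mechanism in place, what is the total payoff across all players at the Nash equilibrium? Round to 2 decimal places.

With the mechanism, a contributed unit returns 3.7 × 2.64 / 9 = 1.0853 per unit of net cost to the contributor — now above 1 — so contributing fully is weakly dominant for every player.
At the Nash equilibrium everyone contributes 29. Group total payoff = 3.7 × 2.64 × 261 = 2549.45.

2549.45 hours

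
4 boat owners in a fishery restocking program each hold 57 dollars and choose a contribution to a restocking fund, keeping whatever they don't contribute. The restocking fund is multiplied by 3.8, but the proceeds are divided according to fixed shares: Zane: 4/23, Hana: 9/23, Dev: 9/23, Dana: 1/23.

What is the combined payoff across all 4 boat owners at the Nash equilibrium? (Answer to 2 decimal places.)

547.20 dollars

For player j, contributing a unit is worthwhile iff 3.8 × (j's share) ≥ 1, i.e. iff j's share is at least 0.2632.
Hana and Dev are above the threshold, contributing 57 each; the remaining 2 contribute 0. Total contributed: 114.
The restocking fund pays out 3.8 × 114 = 433.20 in total (split across the unequal shares, but the aggregate is all that matters for the group sum).
The 2 free-riders keep 57 each, adding 114. Group total = 114 + 433.20 = 547.20.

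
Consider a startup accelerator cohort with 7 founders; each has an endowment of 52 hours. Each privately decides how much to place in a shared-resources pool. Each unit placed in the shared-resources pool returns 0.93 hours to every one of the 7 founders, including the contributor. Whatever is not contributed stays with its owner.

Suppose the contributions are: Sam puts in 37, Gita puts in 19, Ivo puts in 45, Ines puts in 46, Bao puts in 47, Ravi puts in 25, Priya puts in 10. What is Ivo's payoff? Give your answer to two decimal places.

219.97 hours

Total contributed: 37 + 19 + 45 + 46 + 47 + 25 + 10 = 229.
Each receives 0.93 × 229 = 212.97 from the shared-resources pool.
Ivo keeps 52 − 45 = 7, so Ivo's payoff is 7 + 212.97 = 219.97.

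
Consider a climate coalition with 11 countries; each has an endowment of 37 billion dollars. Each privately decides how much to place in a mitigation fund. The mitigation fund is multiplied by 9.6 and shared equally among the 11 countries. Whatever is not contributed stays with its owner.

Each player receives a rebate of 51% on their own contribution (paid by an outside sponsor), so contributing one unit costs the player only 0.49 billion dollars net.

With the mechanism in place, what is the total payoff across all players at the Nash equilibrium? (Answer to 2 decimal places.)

Under the mechanism each unit contributed yields (9.6/11) / 0.49 = 1.7811 back to its contributor per unit of net cost, which exceeds 1, making full contribution the dominant choice for everyone.
So the Nash equilibrium is full contribution by all 11; the group earns 11 × (37 × 0.51 + 9.6 × 37) = 4114.77.

4114.77 billion dollars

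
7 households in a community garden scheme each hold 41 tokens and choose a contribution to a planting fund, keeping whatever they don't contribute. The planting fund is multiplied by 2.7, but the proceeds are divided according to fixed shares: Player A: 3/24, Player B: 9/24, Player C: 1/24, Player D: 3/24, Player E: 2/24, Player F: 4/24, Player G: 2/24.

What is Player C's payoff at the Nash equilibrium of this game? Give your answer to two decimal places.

45.61 tokens

For player j, contributing a unit is worthwhile iff 2.7 × (j's share) ≥ 1, i.e. iff j's share is at least 0.3704.
Only Player B (9/24) clears that bar, contributing 41; the remaining 6 contribute 0. Total contributed: 41.
Player C keeps 41 and receives 2.7 × 41 × 1/24 = 4.61 from the planting fund, for a payoff of 45.61.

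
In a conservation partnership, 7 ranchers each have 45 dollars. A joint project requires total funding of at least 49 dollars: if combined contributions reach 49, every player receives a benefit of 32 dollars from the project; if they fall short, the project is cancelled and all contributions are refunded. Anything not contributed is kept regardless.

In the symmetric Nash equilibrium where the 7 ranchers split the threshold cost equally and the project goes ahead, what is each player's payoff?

70 dollars

Equal share of the threshold: 49/7 = 7.
At this profile no one gains by cutting their contribution: any cut drops the total below 49, the project is cancelled, contributions are refunded, and the deviator ends with 45, which is less than 45 − 7 + 32 = 70. Contributing more than 7 just wastes the excess. So contributing exactly 7 is a best response.
Each player's payoff: 45 − 7 + 32 = 70.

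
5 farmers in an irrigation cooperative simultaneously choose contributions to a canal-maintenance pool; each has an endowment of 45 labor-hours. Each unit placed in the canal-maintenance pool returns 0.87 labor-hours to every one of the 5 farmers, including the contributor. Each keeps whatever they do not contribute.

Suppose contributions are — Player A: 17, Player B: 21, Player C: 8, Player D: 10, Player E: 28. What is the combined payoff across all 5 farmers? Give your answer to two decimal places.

506.40 labor-hours

Total contributed: 17 + 21 + 8 + 10 + 28 = 84; total kept: 5 × 45 − 84 = 141.
The canal-maintenance pool pays out 0.87 × 5 × 84 = 365.40 in aggregate.
Group total = 141 + 365.40 = 506.40.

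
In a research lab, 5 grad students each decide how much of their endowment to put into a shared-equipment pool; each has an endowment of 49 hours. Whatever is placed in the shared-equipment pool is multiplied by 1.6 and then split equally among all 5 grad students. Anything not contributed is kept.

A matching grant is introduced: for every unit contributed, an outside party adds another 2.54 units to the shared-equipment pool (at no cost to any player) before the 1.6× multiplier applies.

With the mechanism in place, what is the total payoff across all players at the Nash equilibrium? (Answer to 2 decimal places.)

1387.68 hours

The effective private return per unit is now 1.6 × 3.54 / 5 = 1.1328 > 1, so every player's dominant strategy flips to full contribution.
At the Nash equilibrium everyone contributes 49. Group total payoff = 1.6 × 3.54 × 245 = 1387.68.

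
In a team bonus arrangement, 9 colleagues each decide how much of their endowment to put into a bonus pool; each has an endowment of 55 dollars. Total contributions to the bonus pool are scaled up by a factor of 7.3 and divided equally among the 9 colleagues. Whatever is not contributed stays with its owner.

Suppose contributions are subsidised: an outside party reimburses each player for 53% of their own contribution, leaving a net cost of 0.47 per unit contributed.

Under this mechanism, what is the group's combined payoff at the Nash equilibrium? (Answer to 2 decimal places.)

3875.85 dollars

The effective private return per unit is now (7.3/9) / 0.47 = 1.7258 > 1, so every player's dominant strategy flips to full contribution.
So the Nash equilibrium is full contribution by all 9; the group earns 9 × (55 × 0.53 + 7.3 × 55) = 3875.85.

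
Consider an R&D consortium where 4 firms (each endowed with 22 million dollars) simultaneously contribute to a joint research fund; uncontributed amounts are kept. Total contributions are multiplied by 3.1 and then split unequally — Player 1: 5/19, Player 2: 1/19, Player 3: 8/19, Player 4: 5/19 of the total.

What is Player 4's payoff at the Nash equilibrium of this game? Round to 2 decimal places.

Player j's private return per contributed unit is 3.1 × (j's share). Contributing is weakly dominant for j when that share is at least 1/3.1 = 0.3226, and contributing 0 is dominant otherwise.
Player 3 alone (share 8/19) is above the threshold, contributing 22; the remaining 3 contribute 0. Total contributed: 22.
Player 4 keeps 22 and receives 3.1 × 22 × 5/19 = 17.95 from the joint research fund, for a payoff of 39.95.

39.95 million dollars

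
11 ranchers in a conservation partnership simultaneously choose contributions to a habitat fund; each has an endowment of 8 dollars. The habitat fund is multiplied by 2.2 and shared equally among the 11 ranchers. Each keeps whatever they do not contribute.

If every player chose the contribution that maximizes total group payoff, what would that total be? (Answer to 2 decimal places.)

Each contributed unit returns 2.200 to the group as a whole (0.2000 to each of 11 players), which exceeds 1, so the social optimum is full contribution: group total = 2.200 × 88 = 193.60.

193.60 dollars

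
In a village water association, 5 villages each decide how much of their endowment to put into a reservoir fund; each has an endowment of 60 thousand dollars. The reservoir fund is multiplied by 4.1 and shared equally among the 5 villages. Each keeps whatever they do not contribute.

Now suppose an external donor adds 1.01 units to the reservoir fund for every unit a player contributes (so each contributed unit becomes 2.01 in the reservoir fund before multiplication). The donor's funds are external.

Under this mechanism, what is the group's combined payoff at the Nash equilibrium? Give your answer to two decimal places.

Under the mechanism each unit contributed yields 4.1 × 2.01 / 5 = 1.6482 back to its contributor per unit of net cost, which exceeds 1, making full contribution the dominant choice for everyone.
So the Nash equilibrium is full contribution by all 5; the group earns 4.1 × 2.01 × 300 = 2472.30.

2472.30 thousand dollars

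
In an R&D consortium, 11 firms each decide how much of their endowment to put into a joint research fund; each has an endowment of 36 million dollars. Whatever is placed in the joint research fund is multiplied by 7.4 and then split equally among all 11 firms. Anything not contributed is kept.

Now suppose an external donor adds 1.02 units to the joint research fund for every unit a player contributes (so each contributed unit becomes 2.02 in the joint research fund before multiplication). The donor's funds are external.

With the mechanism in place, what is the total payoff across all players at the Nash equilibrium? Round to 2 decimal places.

5919.41 million dollars

The effective private return per unit is now 7.4 × 2.02 / 11 = 1.3589 > 1, so every player's dominant strategy flips to full contribution.
At the Nash equilibrium everyone contributes 36. Group total payoff = 7.4 × 2.02 × 396 = 5919.41.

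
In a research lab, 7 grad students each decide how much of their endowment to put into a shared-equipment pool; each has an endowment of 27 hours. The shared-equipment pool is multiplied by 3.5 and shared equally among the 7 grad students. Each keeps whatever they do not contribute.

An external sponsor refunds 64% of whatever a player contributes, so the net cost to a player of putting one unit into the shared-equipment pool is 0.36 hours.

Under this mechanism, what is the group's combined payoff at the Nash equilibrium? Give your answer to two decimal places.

With the mechanism, a contributed unit returns (3.5/7) / 0.36 = 1.3889 per unit of net cost to the contributor — now above 1 — so contributing fully is weakly dominant for every player.
At the Nash equilibrium everyone contributes 27. Group total payoff = 7 × (27 × 0.64 + 3.5 × 27) = 782.46.

782.46 hours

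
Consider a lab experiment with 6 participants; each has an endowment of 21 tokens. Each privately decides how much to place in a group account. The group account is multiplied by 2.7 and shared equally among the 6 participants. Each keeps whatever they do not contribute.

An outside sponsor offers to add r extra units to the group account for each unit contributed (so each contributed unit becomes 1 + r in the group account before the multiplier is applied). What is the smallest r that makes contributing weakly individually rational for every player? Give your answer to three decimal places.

With matching at rate r, one contributed unit becomes (1 + r) in the group account and returns 2.7 × (1 + r) / 6 to the contributor.
Setting this equal to 1: 1 + r = 6/2.7 = 2.2222.
So the minimum matching rate is r = 2.2222 − 1 = 1.222.

1.222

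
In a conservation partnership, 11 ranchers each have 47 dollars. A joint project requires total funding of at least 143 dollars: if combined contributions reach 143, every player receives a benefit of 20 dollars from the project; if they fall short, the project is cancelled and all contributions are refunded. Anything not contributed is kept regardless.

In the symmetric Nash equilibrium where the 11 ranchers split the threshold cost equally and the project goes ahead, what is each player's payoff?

Equal share of the threshold: 143/11 = 13.
At this profile no one gains by cutting their contribution: any cut drops the total below 143, the project is cancelled, contributions are refunded, and the deviator ends with 47, which is less than 47 − 13 + 20 = 54. Contributing more than 13 just wastes the excess. So contributing exactly 13 is a best response.
Each player's payoff: 47 − 13 + 20 = 54.

54 dollars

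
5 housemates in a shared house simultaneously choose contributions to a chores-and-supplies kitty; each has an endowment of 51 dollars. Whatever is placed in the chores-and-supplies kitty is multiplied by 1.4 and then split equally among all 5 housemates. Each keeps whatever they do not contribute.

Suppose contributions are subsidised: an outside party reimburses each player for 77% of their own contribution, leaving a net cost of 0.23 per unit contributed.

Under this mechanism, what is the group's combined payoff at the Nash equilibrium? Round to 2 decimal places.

553.35 dollars

With the mechanism, a contributed unit returns (1.4/5) / 0.23 = 1.2174 per unit of net cost to the contributor — now above 1 — so contributing fully is weakly dominant for every player.
So the Nash equilibrium is full contribution by all 5; the group earns 5 × (51 × 0.77 + 1.4 × 51) = 553.35.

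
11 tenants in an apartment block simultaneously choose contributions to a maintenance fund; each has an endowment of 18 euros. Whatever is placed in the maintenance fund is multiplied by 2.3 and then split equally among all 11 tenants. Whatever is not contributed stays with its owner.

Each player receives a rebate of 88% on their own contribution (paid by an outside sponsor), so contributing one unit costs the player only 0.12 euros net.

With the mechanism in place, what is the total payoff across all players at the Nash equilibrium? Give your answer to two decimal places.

The effective private return per unit is now (2.3/11) / 0.12 = 1.7424 > 1, so every player's dominant strategy flips to full contribution.
So the Nash equilibrium is full contribution by all 11; the group earns 11 × (18 × 0.88 + 2.3 × 18) = 629.64.

629.64 euros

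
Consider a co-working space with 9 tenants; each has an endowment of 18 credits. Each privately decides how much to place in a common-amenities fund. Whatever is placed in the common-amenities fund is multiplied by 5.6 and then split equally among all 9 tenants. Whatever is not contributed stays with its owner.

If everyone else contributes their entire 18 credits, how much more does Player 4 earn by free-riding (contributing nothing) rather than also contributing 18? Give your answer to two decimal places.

6.80 credits

Switching from a contribution of 18 to 0 lets Player 4 keep an extra 18 credits, but lowers the common-amenities fund by 18, which costs Player 4 their own share of that drop: 5.6/9 × 18 = 11.20.
Net gain = 18 − 11.20 = 6.80. The private return per contributed unit (0.6222) is below 1, so free-riding is indeed the best response regardless of what the others do.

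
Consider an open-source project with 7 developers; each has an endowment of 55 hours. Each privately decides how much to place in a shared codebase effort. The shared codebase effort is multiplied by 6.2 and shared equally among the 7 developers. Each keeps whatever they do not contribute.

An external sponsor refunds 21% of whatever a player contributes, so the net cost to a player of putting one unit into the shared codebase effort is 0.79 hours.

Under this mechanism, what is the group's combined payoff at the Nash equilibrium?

2467.85 hours

Under the mechanism each unit contributed yields (6.2/7) / 0.79 = 1.1212 back to its contributor per unit of net cost, which exceeds 1, making full contribution the dominant choice for everyone.
So the Nash equilibrium is full contribution by all 7; the group earns 7 × (55 × 0.21 + 6.2 × 55) = 2467.85.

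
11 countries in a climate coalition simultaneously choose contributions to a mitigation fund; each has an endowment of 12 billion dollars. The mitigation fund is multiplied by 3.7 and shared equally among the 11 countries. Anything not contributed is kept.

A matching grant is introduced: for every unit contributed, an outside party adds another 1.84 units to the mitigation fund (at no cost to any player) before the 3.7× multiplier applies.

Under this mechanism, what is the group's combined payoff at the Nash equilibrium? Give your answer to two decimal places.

132.00 billion dollars

Even with the mechanism, each unit contributed returns only 3.7 × 2.84 / 11 = 0.9553 per unit of net cost, so contributing nothing is still dominant.
At the Nash equilibrium no one contributes; group total payoff = 11 × 12 = 132.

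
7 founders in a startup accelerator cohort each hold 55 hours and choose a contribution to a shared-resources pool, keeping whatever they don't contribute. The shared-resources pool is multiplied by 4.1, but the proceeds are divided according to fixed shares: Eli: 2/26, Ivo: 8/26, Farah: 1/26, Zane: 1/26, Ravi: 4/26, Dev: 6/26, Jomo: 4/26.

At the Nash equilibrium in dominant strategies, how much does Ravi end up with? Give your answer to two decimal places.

A player with share s gets back 4.1·s per unit contributed, so full contribution is dominant for anyone with s > 1/4.1 = 0.2439 and zero contribution is dominant for anyone below.
Ivo alone (share 8/26) is above the threshold, contributing 55; the remaining 6 contribute 0. Total contributed: 55.
Ravi keeps 55 and receives 4.1 × 55 × 4/26 = 34.69 from the shared-resources pool, for a payoff of 89.69.

89.69 hours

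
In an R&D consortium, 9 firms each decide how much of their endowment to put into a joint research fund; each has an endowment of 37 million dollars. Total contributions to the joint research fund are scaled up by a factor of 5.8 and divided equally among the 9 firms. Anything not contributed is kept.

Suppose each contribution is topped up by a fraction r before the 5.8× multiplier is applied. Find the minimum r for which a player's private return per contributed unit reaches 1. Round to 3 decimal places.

0.552

With matching at rate r, one contributed unit becomes (1 + r) in the joint research fund and returns 5.8 × (1 + r) / 9 to the contributor.
Setting this equal to 1: 1 + r = 9/5.8 = 1.5517.
So the minimum matching rate is r = 1.5517 − 1 = 0.552.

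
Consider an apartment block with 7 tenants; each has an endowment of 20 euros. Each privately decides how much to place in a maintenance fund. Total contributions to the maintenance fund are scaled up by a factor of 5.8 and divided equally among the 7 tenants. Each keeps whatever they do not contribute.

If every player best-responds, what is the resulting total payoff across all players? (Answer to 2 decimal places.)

140.00 euros

Each contributed unit returns 5.8/7 = 0.8286 to its contributor — below 1 — so contributing 0 is dominant for every player. At the Nash equilibrium everyone keeps their 20, and the group total is 7 × 20 = 140.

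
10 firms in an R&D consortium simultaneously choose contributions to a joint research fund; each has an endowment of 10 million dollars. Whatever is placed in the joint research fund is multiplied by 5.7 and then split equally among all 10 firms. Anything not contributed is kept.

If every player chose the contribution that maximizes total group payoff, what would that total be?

570.00 million dollars

Each contributed unit returns 5.700 to the group as a whole (0.5700 to each of 10 players), which exceeds 1, so the social optimum is full contribution: group total = 5.700 × 100 = 570.00.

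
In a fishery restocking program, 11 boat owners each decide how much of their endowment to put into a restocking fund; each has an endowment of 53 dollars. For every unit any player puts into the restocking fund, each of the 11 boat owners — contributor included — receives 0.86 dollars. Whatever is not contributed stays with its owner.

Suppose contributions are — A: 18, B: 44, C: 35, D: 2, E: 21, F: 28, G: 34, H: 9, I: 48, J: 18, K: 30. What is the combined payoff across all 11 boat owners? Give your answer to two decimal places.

3011.02 dollars

Total contributed: 18 + 44 + 35 + 2 + 21 + 28 + 34 + 9 + 48 + 18 + 30 = 287; total kept: 11 × 53 − 287 = 296.
The restocking fund pays out 0.86 × 11 × 287 = 2715.02 in aggregate.
Group total = 296 + 2715.02 = 3011.02.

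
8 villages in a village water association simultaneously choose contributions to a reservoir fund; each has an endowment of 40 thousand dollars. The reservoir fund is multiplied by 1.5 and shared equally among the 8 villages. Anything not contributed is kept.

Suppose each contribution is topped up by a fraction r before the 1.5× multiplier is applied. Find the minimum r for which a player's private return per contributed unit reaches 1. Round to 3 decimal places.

4.333

With matching at rate r, one contributed unit becomes (1 + r) in the reservoir fund and returns 1.5 × (1 + r) / 8 to the contributor.
Setting this equal to 1: 1 + r = 8/1.5 = 5.3333.
So the minimum matching rate is r = 5.3333 − 1 = 4.333.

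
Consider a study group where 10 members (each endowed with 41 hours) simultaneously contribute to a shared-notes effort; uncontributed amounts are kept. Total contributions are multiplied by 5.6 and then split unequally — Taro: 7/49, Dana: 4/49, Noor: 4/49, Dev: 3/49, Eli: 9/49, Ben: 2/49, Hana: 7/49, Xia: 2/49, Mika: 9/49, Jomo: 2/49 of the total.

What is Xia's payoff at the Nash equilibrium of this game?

59.74 hours

Each unit j contributes comes back to j as 5.6 × (j's share), so j prefers to contribute only if that share exceeds 1/5.6 = 0.1786; otherwise keeping the unit dominates.
The shares above 0.1786 belong to Eli and Mika, contributing 41 each; the remaining 8 contribute 0. Total contributed: 82.
Xia keeps 41 and receives 5.6 × 82 × 2/49 = 18.74 from the shared-notes effort, for a payoff of 59.74.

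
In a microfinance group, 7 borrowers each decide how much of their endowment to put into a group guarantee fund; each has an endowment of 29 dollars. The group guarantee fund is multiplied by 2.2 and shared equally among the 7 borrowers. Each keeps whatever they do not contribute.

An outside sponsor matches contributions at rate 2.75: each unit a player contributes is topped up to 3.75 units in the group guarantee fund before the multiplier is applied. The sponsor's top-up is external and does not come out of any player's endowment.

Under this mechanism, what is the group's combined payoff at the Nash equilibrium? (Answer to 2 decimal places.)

Under the mechanism each unit contributed yields 2.2 × 3.75 / 7 = 1.1786 back to its contributor per unit of net cost, which exceeds 1, making full contribution the dominant choice for everyone.
At the Nash equilibrium everyone contributes 29. Group total payoff = 2.2 × 3.75 × 203 = 1674.75.

1674.75 dollars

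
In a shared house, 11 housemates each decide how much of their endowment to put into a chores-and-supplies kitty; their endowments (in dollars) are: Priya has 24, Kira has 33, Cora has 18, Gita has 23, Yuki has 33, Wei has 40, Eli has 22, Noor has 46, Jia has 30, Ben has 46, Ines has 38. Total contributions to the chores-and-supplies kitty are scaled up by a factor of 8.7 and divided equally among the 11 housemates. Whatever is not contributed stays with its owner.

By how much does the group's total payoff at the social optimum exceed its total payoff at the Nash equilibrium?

The private return per contributed unit is 8.7/11 = 0.7909 < 1 for every player regardless of endowment, so the Nash equilibrium is zero contribution and the group total is Σ E_j = 24 + 33 + 18 + 23 + 33 + 40 + 22 + 46 + 30 + 46 + 38 = 353.
Each contributed unit returns 8.700 to the group, so the social optimum is full contribution by everyone: group total = 8.700 × 353 = 3071.10.
Efficiency loss = (8.700 − 1) × 353 = 2718.10.

2718.10 dollars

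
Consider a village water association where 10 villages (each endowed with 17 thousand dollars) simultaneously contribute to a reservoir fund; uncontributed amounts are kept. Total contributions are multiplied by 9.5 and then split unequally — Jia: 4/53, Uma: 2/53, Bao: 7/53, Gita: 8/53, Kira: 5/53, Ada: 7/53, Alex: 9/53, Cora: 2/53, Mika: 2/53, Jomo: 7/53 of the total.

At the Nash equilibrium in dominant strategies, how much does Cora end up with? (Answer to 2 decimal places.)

A player with share s gets back 9.5·s per unit contributed, so full contribution is dominant for anyone with s > 1/9.5 = 0.1053 and zero contribution is dominant for anyone below.
Bao, Gita, Ada, Alex and Jomo clear that bar, contributing 17 each; the remaining 5 contribute 0. Total contributed: 85.
Cora keeps 17 and receives 9.5 × 85 × 2/53 = 30.47 from the reservoir fund, for a payoff of 47.47.

47.47 thousand dollars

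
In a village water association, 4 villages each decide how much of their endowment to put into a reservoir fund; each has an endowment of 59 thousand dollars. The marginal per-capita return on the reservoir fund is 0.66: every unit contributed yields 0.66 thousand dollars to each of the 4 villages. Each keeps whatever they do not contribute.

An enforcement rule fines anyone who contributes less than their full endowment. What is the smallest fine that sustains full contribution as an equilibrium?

Given the others contribute fully, the best deviation is to contribute 0 (any partial contribution still incurs the fine and gives up units whose private return 0.66 is below 1).
Deviating from 59 to 0 saves 59 thousand dollars but forfeits the deviator's share of the drop in the reservoir fund: 0.66 × 59 = 38.94.
So the deviation gain is 59 − 38.94 = 20.06, and the fine must be at least 20.06 thousand dollars to wipe it out.

20.06 thousand dollars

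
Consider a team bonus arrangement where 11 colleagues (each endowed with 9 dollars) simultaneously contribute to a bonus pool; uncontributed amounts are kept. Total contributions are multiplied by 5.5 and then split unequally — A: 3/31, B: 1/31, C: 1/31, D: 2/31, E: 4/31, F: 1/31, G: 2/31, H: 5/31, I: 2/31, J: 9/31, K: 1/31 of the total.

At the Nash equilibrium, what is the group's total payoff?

139.50 dollars

Each unit j contributes comes back to j as 5.5 × (j's share), so j prefers to contribute only if that share exceeds 1/5.5 = 0.1818; otherwise keeping the unit dominates.
The only share above 0.1818 is J's 9/31, contributing 9; the remaining 10 contribute 0. Total contributed: 9.
The bonus pool pays out 5.5 × 9 = 49.50 in total (split across the unequal shares, but the aggregate is all that matters for the group sum).
The 10 free-riders keep 9 each, adding 90. Group total = 90 + 49.50 = 139.50.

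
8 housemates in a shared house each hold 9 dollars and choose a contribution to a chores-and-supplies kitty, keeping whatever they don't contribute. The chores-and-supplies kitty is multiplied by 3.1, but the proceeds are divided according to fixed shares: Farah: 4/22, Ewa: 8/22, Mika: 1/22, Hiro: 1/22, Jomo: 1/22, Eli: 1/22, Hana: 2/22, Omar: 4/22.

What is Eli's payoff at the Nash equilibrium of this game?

10.27 dollars

Player j's private return per contributed unit is 3.1 × (j's share). Contributing is weakly dominant for j when that share is at least 1/3.1 = 0.3226, and contributing 0 is dominant otherwise.
Only Ewa (8/22) clears that bar, contributing 9; the remaining 7 contribute 0. Total contributed: 9.
Eli keeps 9 and receives 3.1 × 9 × 1/22 = 1.27 from the chores-and-supplies kitty, for a payoff of 10.27.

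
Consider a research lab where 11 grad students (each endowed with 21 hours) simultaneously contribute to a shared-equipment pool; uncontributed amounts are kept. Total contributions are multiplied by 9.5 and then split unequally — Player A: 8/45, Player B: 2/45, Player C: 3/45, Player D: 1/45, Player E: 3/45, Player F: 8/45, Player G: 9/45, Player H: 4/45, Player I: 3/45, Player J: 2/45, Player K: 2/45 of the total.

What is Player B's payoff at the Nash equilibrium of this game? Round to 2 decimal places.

47.60 hours

Each unit j contributes comes back to j as 9.5 × (j's share), so j prefers to contribute only if that share exceeds 1/9.5 = 0.1053; otherwise keeping the unit dominates.
Player A, Player F and Player G are above the threshold, contributing 21 each; the remaining 8 contribute 0. Total contributed: 63.
Player B keeps 21 and receives 9.5 × 63 × 2/45 = 26.60 from the shared-equipment pool, for a payoff of 47.60.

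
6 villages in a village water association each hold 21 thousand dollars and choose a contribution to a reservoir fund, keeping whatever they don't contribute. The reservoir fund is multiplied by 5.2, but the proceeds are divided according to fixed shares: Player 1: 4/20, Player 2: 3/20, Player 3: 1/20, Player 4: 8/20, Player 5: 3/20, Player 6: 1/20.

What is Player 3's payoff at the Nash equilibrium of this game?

31.92 thousand dollars

Player j's private return per contributed unit is 5.2 × (j's share). Contributing is weakly dominant for j when that share is at least 1/5.2 = 0.1923, and contributing 0 is dominant otherwise.
Player 1 and Player 4 are above the threshold, contributing 21 each; the remaining 4 contribute 0. Total contributed: 42.
Player 3 keeps 21 and receives 5.2 × 42 × 1/20 = 10.92 from the reservoir fund, for a payoff of 31.92.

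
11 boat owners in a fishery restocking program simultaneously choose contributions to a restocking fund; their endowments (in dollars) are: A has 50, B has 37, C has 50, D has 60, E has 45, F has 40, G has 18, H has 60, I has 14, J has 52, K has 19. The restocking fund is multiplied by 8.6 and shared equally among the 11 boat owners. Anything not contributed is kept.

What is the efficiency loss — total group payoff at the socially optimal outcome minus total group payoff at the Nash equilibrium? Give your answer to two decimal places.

The private return per contributed unit is 8.6/11 = 0.7818 < 1 for every player regardless of endowment, so the Nash equilibrium is zero contribution and the group total is Σ E_j = 50 + 37 + 50 + 60 + 45 + 40 + 18 + 60 + 14 + 52 + 19 = 445.
Each contributed unit returns 8.600 to the group, so the social optimum is full contribution by everyone: group total = 8.600 × 445 = 3827.00.
Efficiency loss = (8.600 − 1) × 445 = 3382.00.

3382.00 dollars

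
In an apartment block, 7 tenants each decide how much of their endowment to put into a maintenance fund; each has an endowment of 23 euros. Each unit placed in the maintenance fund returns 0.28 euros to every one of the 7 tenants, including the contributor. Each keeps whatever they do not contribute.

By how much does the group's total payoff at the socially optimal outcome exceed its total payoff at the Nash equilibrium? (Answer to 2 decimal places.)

154.56 euros

The private return per contributed unit is 0.28 < 1, so contributing 0 is dominant for every player. At the Nash equilibrium everyone keeps their 23, and the group total is 7 × 23 = 161.
Each contributed unit returns 1.960 to the group as a whole (0.28 to each of 7 players), which exceeds 1, so the social optimum is full contribution: group total = 1.960 × 161 = 315.56.
Efficiency loss = 315.56 − 161 = 154.56.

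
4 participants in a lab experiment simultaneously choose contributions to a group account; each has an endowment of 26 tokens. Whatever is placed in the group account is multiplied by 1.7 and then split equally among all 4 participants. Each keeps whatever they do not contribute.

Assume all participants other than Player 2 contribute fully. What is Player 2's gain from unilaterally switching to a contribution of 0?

Switching from a contribution of 26 to 0 lets Player 2 keep an extra 26 tokens, but lowers the group account by 26, which costs Player 2 their own share of that drop: 1.7/4 × 26 = 11.05.
Net gain = 26 − 11.05 = 14.95. The private return per contributed unit (0.4250) is below 1, so free-riding is indeed the best response regardless of what the others do.

14.95 tokens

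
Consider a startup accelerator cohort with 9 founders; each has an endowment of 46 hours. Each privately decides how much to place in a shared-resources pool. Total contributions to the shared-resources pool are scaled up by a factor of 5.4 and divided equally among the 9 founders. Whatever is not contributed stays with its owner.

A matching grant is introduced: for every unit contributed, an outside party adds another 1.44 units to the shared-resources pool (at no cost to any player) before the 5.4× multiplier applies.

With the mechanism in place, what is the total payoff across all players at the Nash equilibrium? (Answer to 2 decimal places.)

5454.86 hours

Under the mechanism each unit contributed yields 5.4 × 2.44 / 9 = 1.4640 back to its contributor per unit of net cost, which exceeds 1, making full contribution the dominant choice for everyone.
So the Nash equilibrium is full contribution by all 9; the group earns 5.4 × 2.44 × 414 = 5454.86.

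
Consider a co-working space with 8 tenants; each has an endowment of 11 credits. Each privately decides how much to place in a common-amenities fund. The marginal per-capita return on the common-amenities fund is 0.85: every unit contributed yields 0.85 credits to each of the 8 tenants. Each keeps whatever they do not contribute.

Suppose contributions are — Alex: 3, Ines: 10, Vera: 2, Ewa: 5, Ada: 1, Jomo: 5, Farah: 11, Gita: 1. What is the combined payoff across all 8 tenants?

Total contributed: 3 + 10 + 2 + 5 + 1 + 5 + 11 + 1 = 38; total kept: 8 × 11 − 38 = 50.
The common-amenities fund pays out 0.85 × 8 × 38 = 258.40 in aggregate.
Group total = 50 + 258.40 = 308.40.

308.40 credits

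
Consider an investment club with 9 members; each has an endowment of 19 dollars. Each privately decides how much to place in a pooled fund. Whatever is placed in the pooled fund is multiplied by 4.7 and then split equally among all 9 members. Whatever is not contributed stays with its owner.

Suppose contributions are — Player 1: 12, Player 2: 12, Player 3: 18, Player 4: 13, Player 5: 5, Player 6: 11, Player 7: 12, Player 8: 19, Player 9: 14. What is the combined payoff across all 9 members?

Total contributed: 12 + 12 + 18 + 13 + 5 + 11 + 12 + 19 + 14 = 116; total kept: 9 × 19 − 116 = 55.
The pooled fund pays out 4.7 × 116 = 545.20 in aggregate.
Group total = 55 + 545.20 = 600.20.

600.20 dollars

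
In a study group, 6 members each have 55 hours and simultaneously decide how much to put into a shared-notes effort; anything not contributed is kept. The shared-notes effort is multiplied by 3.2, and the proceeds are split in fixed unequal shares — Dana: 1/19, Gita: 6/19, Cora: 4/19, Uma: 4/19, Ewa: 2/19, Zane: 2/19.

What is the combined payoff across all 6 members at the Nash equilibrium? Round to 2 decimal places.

451.00 hours

A player with share s gets back 3.2·s per unit contributed, so full contribution is dominant for anyone with s > 1/3.2 = 0.3125 and zero contribution is dominant for anyone below.
The only share above 0.3125 is Gita's 6/19, contributing 55; the remaining 5 contribute 0. Total contributed: 55.
The shared-notes effort pays out 3.2 × 55 = 176.00 in total (split across the unequal shares, but the aggregate is all that matters for the group sum).
The 5 free-riders keep 55 each, adding 275. Group total = 275 + 176.00 = 451.00.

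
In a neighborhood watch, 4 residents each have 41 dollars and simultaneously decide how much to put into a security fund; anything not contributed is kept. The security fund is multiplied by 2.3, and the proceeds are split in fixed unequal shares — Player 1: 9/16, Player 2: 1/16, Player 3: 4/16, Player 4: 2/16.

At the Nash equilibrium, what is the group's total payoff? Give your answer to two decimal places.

217.30 dollars

A player with share s gets back 2.3·s per unit contributed, so full contribution is dominant for anyone with s > 1/2.3 = 0.4348 and zero contribution is dominant for anyone below.
The only share above 0.4348 is Player 1's 9/16, contributing 41; the remaining 3 contribute 0. Total contributed: 41.
The security fund pays out 2.3 × 41 = 94.30 in total (split across the unequal shares, but the aggregate is all that matters for the group sum).
The 3 free-riders keep 41 each, adding 123. Group total = 123 + 94.30 = 217.30.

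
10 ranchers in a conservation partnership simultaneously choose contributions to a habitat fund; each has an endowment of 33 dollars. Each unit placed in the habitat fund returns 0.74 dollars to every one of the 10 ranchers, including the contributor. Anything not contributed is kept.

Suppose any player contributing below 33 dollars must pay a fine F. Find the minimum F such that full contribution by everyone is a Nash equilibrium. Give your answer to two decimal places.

8.58 dollars

Given the others contribute fully, the best deviation is to contribute 0 (any partial contribution still incurs the fine and gives up units whose private return 0.74 is below 1).
Deviating from 33 to 0 saves 33 dollars but forfeits the deviator's share of the drop in the habitat fund: 0.74 × 33 = 24.42.
So the deviation gain is 33 − 24.42 = 8.58, and the fine must be at least 8.58 dollars to wipe it out.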